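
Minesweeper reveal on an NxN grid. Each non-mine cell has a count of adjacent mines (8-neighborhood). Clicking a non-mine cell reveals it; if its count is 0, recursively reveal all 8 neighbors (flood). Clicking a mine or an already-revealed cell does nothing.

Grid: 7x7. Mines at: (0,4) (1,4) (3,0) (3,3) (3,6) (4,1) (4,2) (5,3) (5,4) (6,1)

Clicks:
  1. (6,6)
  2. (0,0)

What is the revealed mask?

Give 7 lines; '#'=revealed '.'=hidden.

Answer: ####...
####...
####...
.......
.....##
.....##
.....##

Derivation:
Click 1 (6,6) count=0: revealed 6 new [(4,5) (4,6) (5,5) (5,6) (6,5) (6,6)] -> total=6
Click 2 (0,0) count=0: revealed 12 new [(0,0) (0,1) (0,2) (0,3) (1,0) (1,1) (1,2) (1,3) (2,0) (2,1) (2,2) (2,3)] -> total=18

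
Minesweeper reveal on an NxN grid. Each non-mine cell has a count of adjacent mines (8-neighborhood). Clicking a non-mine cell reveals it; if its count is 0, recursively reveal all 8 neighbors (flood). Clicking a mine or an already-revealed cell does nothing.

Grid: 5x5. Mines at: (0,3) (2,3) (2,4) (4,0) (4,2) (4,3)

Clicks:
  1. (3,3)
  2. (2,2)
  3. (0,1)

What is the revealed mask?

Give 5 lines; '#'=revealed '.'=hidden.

Click 1 (3,3) count=4: revealed 1 new [(3,3)] -> total=1
Click 2 (2,2) count=1: revealed 1 new [(2,2)] -> total=2
Click 3 (0,1) count=0: revealed 11 new [(0,0) (0,1) (0,2) (1,0) (1,1) (1,2) (2,0) (2,1) (3,0) (3,1) (3,2)] -> total=13

Answer: ###..
###..
###..
####.
.....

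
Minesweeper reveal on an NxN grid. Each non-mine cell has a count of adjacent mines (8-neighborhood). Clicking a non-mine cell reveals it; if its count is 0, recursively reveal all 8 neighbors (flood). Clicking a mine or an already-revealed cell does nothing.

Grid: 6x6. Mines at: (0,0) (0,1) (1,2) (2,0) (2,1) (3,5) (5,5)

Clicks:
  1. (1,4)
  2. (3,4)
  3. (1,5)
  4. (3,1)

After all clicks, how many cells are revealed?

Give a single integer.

Click 1 (1,4) count=0: revealed 9 new [(0,3) (0,4) (0,5) (1,3) (1,4) (1,5) (2,3) (2,4) (2,5)] -> total=9
Click 2 (3,4) count=1: revealed 1 new [(3,4)] -> total=10
Click 3 (1,5) count=0: revealed 0 new [(none)] -> total=10
Click 4 (3,1) count=2: revealed 1 new [(3,1)] -> total=11

Answer: 11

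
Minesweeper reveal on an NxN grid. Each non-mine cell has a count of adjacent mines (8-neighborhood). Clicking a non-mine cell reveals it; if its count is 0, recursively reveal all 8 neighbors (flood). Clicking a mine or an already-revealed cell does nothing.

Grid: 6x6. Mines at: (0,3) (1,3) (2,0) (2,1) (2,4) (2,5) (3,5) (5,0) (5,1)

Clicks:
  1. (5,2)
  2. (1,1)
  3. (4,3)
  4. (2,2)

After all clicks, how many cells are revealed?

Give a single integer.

Answer: 13

Derivation:
Click 1 (5,2) count=1: revealed 1 new [(5,2)] -> total=1
Click 2 (1,1) count=2: revealed 1 new [(1,1)] -> total=2
Click 3 (4,3) count=0: revealed 10 new [(3,2) (3,3) (3,4) (4,2) (4,3) (4,4) (4,5) (5,3) (5,4) (5,5)] -> total=12
Click 4 (2,2) count=2: revealed 1 new [(2,2)] -> total=13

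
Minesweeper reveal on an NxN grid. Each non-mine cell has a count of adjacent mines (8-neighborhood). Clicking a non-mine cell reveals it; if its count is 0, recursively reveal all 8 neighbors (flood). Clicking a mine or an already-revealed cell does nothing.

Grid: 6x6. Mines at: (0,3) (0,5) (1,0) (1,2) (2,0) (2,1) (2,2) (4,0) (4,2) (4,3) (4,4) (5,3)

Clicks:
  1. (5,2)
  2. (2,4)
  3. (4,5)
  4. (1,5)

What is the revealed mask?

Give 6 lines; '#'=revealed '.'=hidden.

Click 1 (5,2) count=3: revealed 1 new [(5,2)] -> total=1
Click 2 (2,4) count=0: revealed 9 new [(1,3) (1,4) (1,5) (2,3) (2,4) (2,5) (3,3) (3,4) (3,5)] -> total=10
Click 3 (4,5) count=1: revealed 1 new [(4,5)] -> total=11
Click 4 (1,5) count=1: revealed 0 new [(none)] -> total=11

Answer: ......
...###
...###
...###
.....#
..#...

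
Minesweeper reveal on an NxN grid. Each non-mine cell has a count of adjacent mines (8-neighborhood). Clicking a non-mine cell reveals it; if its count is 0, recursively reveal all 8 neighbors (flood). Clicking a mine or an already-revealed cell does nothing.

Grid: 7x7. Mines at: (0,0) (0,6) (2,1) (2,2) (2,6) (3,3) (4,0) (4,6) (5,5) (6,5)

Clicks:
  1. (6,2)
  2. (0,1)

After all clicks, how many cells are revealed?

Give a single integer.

Click 1 (6,2) count=0: revealed 14 new [(4,1) (4,2) (4,3) (4,4) (5,0) (5,1) (5,2) (5,3) (5,4) (6,0) (6,1) (6,2) (6,3) (6,4)] -> total=14
Click 2 (0,1) count=1: revealed 1 new [(0,1)] -> total=15

Answer: 15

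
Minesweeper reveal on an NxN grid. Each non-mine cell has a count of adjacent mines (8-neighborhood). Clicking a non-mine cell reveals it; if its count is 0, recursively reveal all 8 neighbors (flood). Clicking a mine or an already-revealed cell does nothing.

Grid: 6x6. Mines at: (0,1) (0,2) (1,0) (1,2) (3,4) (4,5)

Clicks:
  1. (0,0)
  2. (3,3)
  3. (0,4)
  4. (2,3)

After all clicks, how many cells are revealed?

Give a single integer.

Answer: 11

Derivation:
Click 1 (0,0) count=2: revealed 1 new [(0,0)] -> total=1
Click 2 (3,3) count=1: revealed 1 new [(3,3)] -> total=2
Click 3 (0,4) count=0: revealed 9 new [(0,3) (0,4) (0,5) (1,3) (1,4) (1,5) (2,3) (2,4) (2,5)] -> total=11
Click 4 (2,3) count=2: revealed 0 new [(none)] -> total=11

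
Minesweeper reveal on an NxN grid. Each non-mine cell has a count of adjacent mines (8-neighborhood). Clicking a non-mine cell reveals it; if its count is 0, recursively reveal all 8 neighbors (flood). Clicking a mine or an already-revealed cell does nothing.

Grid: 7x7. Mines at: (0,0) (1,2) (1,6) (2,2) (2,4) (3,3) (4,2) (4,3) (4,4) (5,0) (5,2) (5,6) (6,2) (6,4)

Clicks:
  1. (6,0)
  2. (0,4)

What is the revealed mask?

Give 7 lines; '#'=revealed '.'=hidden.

Click 1 (6,0) count=1: revealed 1 new [(6,0)] -> total=1
Click 2 (0,4) count=0: revealed 6 new [(0,3) (0,4) (0,5) (1,3) (1,4) (1,5)] -> total=7

Answer: ...###.
...###.
.......
.......
.......
.......
#......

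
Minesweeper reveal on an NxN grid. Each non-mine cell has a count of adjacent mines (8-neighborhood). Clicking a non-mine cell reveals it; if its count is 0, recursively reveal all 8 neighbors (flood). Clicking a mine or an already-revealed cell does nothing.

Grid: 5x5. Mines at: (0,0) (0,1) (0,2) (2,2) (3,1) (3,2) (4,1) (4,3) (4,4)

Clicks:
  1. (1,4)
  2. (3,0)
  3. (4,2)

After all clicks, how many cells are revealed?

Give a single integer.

Click 1 (1,4) count=0: revealed 8 new [(0,3) (0,4) (1,3) (1,4) (2,3) (2,4) (3,3) (3,4)] -> total=8
Click 2 (3,0) count=2: revealed 1 new [(3,0)] -> total=9
Click 3 (4,2) count=4: revealed 1 new [(4,2)] -> total=10

Answer: 10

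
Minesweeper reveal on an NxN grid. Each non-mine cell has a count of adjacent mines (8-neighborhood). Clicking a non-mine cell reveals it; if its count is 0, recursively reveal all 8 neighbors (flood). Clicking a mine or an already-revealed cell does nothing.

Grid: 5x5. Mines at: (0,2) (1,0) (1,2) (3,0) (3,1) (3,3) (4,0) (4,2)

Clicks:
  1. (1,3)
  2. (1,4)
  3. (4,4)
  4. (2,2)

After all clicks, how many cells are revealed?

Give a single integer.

Answer: 8

Derivation:
Click 1 (1,3) count=2: revealed 1 new [(1,3)] -> total=1
Click 2 (1,4) count=0: revealed 5 new [(0,3) (0,4) (1,4) (2,3) (2,4)] -> total=6
Click 3 (4,4) count=1: revealed 1 new [(4,4)] -> total=7
Click 4 (2,2) count=3: revealed 1 new [(2,2)] -> total=8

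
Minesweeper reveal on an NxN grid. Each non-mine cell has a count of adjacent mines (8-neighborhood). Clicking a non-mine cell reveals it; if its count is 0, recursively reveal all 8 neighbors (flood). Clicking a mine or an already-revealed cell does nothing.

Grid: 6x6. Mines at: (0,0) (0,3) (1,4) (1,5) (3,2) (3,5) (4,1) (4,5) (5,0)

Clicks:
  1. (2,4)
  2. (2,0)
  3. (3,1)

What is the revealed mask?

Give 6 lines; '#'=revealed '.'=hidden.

Click 1 (2,4) count=3: revealed 1 new [(2,4)] -> total=1
Click 2 (2,0) count=0: revealed 6 new [(1,0) (1,1) (2,0) (2,1) (3,0) (3,1)] -> total=7
Click 3 (3,1) count=2: revealed 0 new [(none)] -> total=7

Answer: ......
##....
##..#.
##....
......
......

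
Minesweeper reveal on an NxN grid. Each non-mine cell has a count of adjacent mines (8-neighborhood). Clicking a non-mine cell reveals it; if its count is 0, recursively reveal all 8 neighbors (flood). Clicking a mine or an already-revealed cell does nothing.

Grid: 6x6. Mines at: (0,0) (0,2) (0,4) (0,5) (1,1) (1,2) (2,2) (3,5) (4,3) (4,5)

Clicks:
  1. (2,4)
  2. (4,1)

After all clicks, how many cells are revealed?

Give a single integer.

Click 1 (2,4) count=1: revealed 1 new [(2,4)] -> total=1
Click 2 (4,1) count=0: revealed 11 new [(2,0) (2,1) (3,0) (3,1) (3,2) (4,0) (4,1) (4,2) (5,0) (5,1) (5,2)] -> total=12

Answer: 12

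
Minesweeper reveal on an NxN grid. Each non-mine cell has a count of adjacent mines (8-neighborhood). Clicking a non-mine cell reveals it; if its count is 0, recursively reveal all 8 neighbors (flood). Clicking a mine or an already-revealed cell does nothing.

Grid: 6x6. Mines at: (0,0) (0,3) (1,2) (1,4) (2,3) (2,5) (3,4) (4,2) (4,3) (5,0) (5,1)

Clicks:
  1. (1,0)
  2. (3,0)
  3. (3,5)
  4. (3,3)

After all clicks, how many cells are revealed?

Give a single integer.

Answer: 10

Derivation:
Click 1 (1,0) count=1: revealed 1 new [(1,0)] -> total=1
Click 2 (3,0) count=0: revealed 7 new [(1,1) (2,0) (2,1) (3,0) (3,1) (4,0) (4,1)] -> total=8
Click 3 (3,5) count=2: revealed 1 new [(3,5)] -> total=9
Click 4 (3,3) count=4: revealed 1 new [(3,3)] -> total=10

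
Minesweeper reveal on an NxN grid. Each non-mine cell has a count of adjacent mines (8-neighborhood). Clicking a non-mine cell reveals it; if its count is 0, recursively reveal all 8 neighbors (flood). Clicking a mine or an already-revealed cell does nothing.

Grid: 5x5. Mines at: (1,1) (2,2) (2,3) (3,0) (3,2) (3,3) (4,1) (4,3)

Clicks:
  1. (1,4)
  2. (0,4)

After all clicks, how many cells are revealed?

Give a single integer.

Answer: 6

Derivation:
Click 1 (1,4) count=1: revealed 1 new [(1,4)] -> total=1
Click 2 (0,4) count=0: revealed 5 new [(0,2) (0,3) (0,4) (1,2) (1,3)] -> total=6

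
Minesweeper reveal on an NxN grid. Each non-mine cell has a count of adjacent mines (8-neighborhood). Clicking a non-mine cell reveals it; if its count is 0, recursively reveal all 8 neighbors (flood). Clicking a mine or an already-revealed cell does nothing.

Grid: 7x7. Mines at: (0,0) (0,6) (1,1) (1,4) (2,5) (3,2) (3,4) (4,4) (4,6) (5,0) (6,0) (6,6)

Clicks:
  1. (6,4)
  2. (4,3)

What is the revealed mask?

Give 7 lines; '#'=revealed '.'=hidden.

Answer: .......
.......
.......
.......
.###...
.#####.
.#####.

Derivation:
Click 1 (6,4) count=0: revealed 13 new [(4,1) (4,2) (4,3) (5,1) (5,2) (5,3) (5,4) (5,5) (6,1) (6,2) (6,3) (6,4) (6,5)] -> total=13
Click 2 (4,3) count=3: revealed 0 new [(none)] -> total=13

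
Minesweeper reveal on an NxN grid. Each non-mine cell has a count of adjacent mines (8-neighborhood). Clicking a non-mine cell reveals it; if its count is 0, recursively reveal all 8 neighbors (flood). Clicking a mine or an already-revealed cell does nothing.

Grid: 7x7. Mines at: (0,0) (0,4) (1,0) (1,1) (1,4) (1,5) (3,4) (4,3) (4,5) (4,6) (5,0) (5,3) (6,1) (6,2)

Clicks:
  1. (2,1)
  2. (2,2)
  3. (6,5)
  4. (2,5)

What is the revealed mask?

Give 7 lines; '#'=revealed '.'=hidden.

Click 1 (2,1) count=2: revealed 1 new [(2,1)] -> total=1
Click 2 (2,2) count=1: revealed 1 new [(2,2)] -> total=2
Click 3 (6,5) count=0: revealed 6 new [(5,4) (5,5) (5,6) (6,4) (6,5) (6,6)] -> total=8
Click 4 (2,5) count=3: revealed 1 new [(2,5)] -> total=9

Answer: .......
.......
.##..#.
.......
.......
....###
....###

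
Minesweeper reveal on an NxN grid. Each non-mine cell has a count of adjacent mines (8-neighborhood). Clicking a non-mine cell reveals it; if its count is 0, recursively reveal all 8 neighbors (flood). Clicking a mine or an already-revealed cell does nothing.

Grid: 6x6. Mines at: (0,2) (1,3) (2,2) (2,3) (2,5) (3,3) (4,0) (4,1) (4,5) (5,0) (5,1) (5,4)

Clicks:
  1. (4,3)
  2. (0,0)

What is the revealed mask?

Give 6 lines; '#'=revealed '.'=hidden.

Click 1 (4,3) count=2: revealed 1 new [(4,3)] -> total=1
Click 2 (0,0) count=0: revealed 8 new [(0,0) (0,1) (1,0) (1,1) (2,0) (2,1) (3,0) (3,1)] -> total=9

Answer: ##....
##....
##....
##....
...#..
......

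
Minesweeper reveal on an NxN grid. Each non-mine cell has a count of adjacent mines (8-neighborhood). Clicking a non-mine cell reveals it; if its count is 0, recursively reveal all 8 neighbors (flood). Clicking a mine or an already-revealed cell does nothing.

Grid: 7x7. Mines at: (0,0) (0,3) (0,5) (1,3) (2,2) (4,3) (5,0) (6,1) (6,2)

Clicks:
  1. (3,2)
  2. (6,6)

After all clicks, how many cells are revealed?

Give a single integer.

Click 1 (3,2) count=2: revealed 1 new [(3,2)] -> total=1
Click 2 (6,6) count=0: revealed 20 new [(1,4) (1,5) (1,6) (2,4) (2,5) (2,6) (3,4) (3,5) (3,6) (4,4) (4,5) (4,6) (5,3) (5,4) (5,5) (5,6) (6,3) (6,4) (6,5) (6,6)] -> total=21

Answer: 21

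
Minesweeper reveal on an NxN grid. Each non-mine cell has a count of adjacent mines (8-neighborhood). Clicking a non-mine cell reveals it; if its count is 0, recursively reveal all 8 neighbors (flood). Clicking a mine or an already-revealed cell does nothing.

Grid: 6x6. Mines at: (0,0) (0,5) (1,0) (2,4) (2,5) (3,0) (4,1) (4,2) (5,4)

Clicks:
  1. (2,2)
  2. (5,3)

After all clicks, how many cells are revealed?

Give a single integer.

Click 1 (2,2) count=0: revealed 14 new [(0,1) (0,2) (0,3) (0,4) (1,1) (1,2) (1,3) (1,4) (2,1) (2,2) (2,3) (3,1) (3,2) (3,3)] -> total=14
Click 2 (5,3) count=2: revealed 1 new [(5,3)] -> total=15

Answer: 15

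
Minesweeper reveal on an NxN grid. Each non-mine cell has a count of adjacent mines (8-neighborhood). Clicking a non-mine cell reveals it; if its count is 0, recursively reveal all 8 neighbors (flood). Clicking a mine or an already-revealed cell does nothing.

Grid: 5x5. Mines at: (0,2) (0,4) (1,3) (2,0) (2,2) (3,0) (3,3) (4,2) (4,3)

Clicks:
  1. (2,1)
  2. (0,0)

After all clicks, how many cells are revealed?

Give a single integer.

Click 1 (2,1) count=3: revealed 1 new [(2,1)] -> total=1
Click 2 (0,0) count=0: revealed 4 new [(0,0) (0,1) (1,0) (1,1)] -> total=5

Answer: 5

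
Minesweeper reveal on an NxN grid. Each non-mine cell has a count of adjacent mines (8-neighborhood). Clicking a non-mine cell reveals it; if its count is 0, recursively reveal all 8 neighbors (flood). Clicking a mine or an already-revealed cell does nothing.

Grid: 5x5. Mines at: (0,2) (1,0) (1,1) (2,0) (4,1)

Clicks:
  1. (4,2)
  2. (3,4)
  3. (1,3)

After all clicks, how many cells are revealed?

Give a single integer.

Click 1 (4,2) count=1: revealed 1 new [(4,2)] -> total=1
Click 2 (3,4) count=0: revealed 13 new [(0,3) (0,4) (1,2) (1,3) (1,4) (2,2) (2,3) (2,4) (3,2) (3,3) (3,4) (4,3) (4,4)] -> total=14
Click 3 (1,3) count=1: revealed 0 new [(none)] -> total=14

Answer: 14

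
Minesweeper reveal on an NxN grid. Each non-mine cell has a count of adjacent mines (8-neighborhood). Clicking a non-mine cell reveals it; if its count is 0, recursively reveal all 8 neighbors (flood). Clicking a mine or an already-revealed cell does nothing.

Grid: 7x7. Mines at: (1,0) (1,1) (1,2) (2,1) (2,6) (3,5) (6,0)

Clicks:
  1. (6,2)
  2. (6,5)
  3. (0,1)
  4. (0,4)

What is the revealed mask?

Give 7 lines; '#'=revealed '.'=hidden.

Click 1 (6,2) count=0: revealed 28 new [(2,2) (2,3) (2,4) (3,0) (3,1) (3,2) (3,3) (3,4) (4,0) (4,1) (4,2) (4,3) (4,4) (4,5) (4,6) (5,0) (5,1) (5,2) (5,3) (5,4) (5,5) (5,6) (6,1) (6,2) (6,3) (6,4) (6,5) (6,6)] -> total=28
Click 2 (6,5) count=0: revealed 0 new [(none)] -> total=28
Click 3 (0,1) count=3: revealed 1 new [(0,1)] -> total=29
Click 4 (0,4) count=0: revealed 9 new [(0,3) (0,4) (0,5) (0,6) (1,3) (1,4) (1,5) (1,6) (2,5)] -> total=38

Answer: .#.####
...####
..####.
#####..
#######
#######
.######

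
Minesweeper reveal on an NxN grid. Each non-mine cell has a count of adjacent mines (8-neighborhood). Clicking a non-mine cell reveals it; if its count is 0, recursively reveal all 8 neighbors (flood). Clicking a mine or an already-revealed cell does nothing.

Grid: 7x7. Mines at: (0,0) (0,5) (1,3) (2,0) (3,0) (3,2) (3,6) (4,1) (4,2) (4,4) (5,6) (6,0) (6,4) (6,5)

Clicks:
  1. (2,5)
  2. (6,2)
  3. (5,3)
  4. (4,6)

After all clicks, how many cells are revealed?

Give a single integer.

Click 1 (2,5) count=1: revealed 1 new [(2,5)] -> total=1
Click 2 (6,2) count=0: revealed 6 new [(5,1) (5,2) (5,3) (6,1) (6,2) (6,3)] -> total=7
Click 3 (5,3) count=3: revealed 0 new [(none)] -> total=7
Click 4 (4,6) count=2: revealed 1 new [(4,6)] -> total=8

Answer: 8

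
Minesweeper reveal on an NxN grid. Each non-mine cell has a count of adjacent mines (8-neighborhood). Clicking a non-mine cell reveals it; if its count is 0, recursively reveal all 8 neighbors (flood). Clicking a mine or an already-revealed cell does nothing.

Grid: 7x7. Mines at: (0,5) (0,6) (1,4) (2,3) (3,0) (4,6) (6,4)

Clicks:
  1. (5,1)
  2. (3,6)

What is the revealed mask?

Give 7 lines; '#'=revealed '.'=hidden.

Click 1 (5,1) count=0: revealed 21 new [(3,1) (3,2) (3,3) (3,4) (3,5) (4,0) (4,1) (4,2) (4,3) (4,4) (4,5) (5,0) (5,1) (5,2) (5,3) (5,4) (5,5) (6,0) (6,1) (6,2) (6,3)] -> total=21
Click 2 (3,6) count=1: revealed 1 new [(3,6)] -> total=22

Answer: .......
.......
.......
.######
######.
######.
####...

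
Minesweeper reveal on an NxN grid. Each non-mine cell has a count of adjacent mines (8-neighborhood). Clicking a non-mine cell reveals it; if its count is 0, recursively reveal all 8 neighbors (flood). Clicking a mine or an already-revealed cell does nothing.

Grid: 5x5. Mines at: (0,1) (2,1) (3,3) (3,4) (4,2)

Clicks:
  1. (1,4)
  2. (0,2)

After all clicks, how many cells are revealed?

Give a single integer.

Answer: 9

Derivation:
Click 1 (1,4) count=0: revealed 9 new [(0,2) (0,3) (0,4) (1,2) (1,3) (1,4) (2,2) (2,3) (2,4)] -> total=9
Click 2 (0,2) count=1: revealed 0 new [(none)] -> total=9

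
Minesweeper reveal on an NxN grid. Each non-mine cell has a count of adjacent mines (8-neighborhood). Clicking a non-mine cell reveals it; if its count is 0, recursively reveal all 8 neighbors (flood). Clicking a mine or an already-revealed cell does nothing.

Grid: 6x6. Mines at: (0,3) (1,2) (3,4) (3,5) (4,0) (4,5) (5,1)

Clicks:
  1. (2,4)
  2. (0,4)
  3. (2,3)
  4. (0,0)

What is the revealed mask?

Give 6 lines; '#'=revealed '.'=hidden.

Click 1 (2,4) count=2: revealed 1 new [(2,4)] -> total=1
Click 2 (0,4) count=1: revealed 1 new [(0,4)] -> total=2
Click 3 (2,3) count=2: revealed 1 new [(2,3)] -> total=3
Click 4 (0,0) count=0: revealed 8 new [(0,0) (0,1) (1,0) (1,1) (2,0) (2,1) (3,0) (3,1)] -> total=11

Answer: ##..#.
##....
##.##.
##....
......
......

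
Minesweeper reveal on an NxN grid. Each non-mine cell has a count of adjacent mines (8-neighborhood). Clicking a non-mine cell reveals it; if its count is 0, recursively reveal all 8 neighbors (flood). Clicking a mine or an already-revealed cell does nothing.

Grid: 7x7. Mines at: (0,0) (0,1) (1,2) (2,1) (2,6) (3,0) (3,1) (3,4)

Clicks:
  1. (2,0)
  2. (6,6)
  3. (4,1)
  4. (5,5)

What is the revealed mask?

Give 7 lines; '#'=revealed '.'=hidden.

Click 1 (2,0) count=3: revealed 1 new [(2,0)] -> total=1
Click 2 (6,6) count=0: revealed 23 new [(3,5) (3,6) (4,0) (4,1) (4,2) (4,3) (4,4) (4,5) (4,6) (5,0) (5,1) (5,2) (5,3) (5,4) (5,5) (5,6) (6,0) (6,1) (6,2) (6,3) (6,4) (6,5) (6,6)] -> total=24
Click 3 (4,1) count=2: revealed 0 new [(none)] -> total=24
Click 4 (5,5) count=0: revealed 0 new [(none)] -> total=24

Answer: .......
.......
#......
.....##
#######
#######
#######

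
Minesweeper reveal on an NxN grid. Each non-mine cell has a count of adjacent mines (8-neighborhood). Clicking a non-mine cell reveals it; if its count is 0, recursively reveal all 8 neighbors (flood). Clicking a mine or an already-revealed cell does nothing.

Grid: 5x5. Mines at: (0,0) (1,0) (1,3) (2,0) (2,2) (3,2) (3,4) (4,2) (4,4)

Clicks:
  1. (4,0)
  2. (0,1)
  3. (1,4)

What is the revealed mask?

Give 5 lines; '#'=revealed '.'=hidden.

Click 1 (4,0) count=0: revealed 4 new [(3,0) (3,1) (4,0) (4,1)] -> total=4
Click 2 (0,1) count=2: revealed 1 new [(0,1)] -> total=5
Click 3 (1,4) count=1: revealed 1 new [(1,4)] -> total=6

Answer: .#...
....#
.....
##...
##...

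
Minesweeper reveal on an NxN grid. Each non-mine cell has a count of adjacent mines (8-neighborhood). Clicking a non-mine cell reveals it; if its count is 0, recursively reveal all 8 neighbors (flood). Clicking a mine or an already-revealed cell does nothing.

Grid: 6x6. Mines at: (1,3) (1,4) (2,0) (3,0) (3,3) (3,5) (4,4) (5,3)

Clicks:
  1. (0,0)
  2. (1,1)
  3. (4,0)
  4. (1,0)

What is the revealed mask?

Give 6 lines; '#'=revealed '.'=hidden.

Answer: ###...
###...
......
......
#.....
......

Derivation:
Click 1 (0,0) count=0: revealed 6 new [(0,0) (0,1) (0,2) (1,0) (1,1) (1,2)] -> total=6
Click 2 (1,1) count=1: revealed 0 new [(none)] -> total=6
Click 3 (4,0) count=1: revealed 1 new [(4,0)] -> total=7
Click 4 (1,0) count=1: revealed 0 new [(none)] -> total=7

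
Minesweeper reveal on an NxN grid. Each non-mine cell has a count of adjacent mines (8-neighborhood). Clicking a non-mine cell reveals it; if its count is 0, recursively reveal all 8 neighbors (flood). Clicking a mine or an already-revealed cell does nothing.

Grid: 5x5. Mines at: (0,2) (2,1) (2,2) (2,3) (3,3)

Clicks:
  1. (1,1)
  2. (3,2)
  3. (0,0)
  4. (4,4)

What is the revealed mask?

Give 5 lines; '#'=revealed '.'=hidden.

Answer: ##...
##...
.....
..#..
....#

Derivation:
Click 1 (1,1) count=3: revealed 1 new [(1,1)] -> total=1
Click 2 (3,2) count=4: revealed 1 new [(3,2)] -> total=2
Click 3 (0,0) count=0: revealed 3 new [(0,0) (0,1) (1,0)] -> total=5
Click 4 (4,4) count=1: revealed 1 new [(4,4)] -> total=6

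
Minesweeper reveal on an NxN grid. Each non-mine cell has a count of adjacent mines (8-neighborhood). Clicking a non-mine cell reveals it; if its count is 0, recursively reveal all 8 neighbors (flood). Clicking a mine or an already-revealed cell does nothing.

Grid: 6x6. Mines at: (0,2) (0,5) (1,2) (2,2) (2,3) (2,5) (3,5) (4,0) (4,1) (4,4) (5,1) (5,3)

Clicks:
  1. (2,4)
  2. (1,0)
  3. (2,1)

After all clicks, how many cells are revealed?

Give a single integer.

Click 1 (2,4) count=3: revealed 1 new [(2,4)] -> total=1
Click 2 (1,0) count=0: revealed 8 new [(0,0) (0,1) (1,0) (1,1) (2,0) (2,1) (3,0) (3,1)] -> total=9
Click 3 (2,1) count=2: revealed 0 new [(none)] -> total=9

Answer: 9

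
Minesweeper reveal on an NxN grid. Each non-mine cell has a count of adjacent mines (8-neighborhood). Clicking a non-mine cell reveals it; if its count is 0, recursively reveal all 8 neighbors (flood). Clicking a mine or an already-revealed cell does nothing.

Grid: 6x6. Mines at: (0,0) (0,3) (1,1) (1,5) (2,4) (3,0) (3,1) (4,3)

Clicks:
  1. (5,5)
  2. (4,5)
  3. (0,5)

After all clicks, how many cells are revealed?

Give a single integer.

Answer: 7

Derivation:
Click 1 (5,5) count=0: revealed 6 new [(3,4) (3,5) (4,4) (4,5) (5,4) (5,5)] -> total=6
Click 2 (4,5) count=0: revealed 0 new [(none)] -> total=6
Click 3 (0,5) count=1: revealed 1 new [(0,5)] -> total=7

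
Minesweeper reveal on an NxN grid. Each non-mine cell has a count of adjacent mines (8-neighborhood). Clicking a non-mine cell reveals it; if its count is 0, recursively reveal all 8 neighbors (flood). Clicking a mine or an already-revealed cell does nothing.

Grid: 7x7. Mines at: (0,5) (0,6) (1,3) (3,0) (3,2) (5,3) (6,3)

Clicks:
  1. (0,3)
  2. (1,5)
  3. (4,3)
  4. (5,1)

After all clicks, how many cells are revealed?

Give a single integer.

Answer: 12

Derivation:
Click 1 (0,3) count=1: revealed 1 new [(0,3)] -> total=1
Click 2 (1,5) count=2: revealed 1 new [(1,5)] -> total=2
Click 3 (4,3) count=2: revealed 1 new [(4,3)] -> total=3
Click 4 (5,1) count=0: revealed 9 new [(4,0) (4,1) (4,2) (5,0) (5,1) (5,2) (6,0) (6,1) (6,2)] -> total=12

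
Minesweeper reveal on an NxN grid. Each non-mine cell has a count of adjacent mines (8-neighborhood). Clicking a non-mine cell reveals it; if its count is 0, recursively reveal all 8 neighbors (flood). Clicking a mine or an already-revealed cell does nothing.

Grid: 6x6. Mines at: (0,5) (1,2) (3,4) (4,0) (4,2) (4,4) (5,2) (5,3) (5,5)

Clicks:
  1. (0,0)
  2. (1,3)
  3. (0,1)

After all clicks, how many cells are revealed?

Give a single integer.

Click 1 (0,0) count=0: revealed 8 new [(0,0) (0,1) (1,0) (1,1) (2,0) (2,1) (3,0) (3,1)] -> total=8
Click 2 (1,3) count=1: revealed 1 new [(1,3)] -> total=9
Click 3 (0,1) count=1: revealed 0 new [(none)] -> total=9

Answer: 9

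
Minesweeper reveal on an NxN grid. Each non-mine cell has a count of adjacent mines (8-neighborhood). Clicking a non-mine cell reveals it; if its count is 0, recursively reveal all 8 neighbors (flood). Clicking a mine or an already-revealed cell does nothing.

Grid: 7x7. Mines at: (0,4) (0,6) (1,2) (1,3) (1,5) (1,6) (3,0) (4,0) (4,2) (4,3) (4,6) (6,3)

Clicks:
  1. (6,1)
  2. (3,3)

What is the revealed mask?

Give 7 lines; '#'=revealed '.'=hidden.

Click 1 (6,1) count=0: revealed 6 new [(5,0) (5,1) (5,2) (6,0) (6,1) (6,2)] -> total=6
Click 2 (3,3) count=2: revealed 1 new [(3,3)] -> total=7

Answer: .......
.......
.......
...#...
.......
###....
###....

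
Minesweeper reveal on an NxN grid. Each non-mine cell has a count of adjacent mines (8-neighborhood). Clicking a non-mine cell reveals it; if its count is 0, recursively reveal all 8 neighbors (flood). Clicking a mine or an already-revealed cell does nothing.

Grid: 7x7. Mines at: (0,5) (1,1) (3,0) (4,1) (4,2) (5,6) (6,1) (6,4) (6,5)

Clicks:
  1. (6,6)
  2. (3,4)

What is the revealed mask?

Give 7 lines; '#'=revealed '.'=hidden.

Answer: ..###..
..#####
..#####
..#####
...####
...###.
......#

Derivation:
Click 1 (6,6) count=2: revealed 1 new [(6,6)] -> total=1
Click 2 (3,4) count=0: revealed 25 new [(0,2) (0,3) (0,4) (1,2) (1,3) (1,4) (1,5) (1,6) (2,2) (2,3) (2,4) (2,5) (2,6) (3,2) (3,3) (3,4) (3,5) (3,6) (4,3) (4,4) (4,5) (4,6) (5,3) (5,4) (5,5)] -> total=26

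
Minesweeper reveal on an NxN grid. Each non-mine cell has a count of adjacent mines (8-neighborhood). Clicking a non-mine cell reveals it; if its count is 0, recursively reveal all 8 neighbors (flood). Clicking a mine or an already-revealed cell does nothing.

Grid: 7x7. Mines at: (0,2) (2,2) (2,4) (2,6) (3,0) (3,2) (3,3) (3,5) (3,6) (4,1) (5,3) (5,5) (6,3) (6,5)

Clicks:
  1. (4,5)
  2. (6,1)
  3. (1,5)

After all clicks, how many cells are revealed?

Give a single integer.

Answer: 8

Derivation:
Click 1 (4,5) count=3: revealed 1 new [(4,5)] -> total=1
Click 2 (6,1) count=0: revealed 6 new [(5,0) (5,1) (5,2) (6,0) (6,1) (6,2)] -> total=7
Click 3 (1,5) count=2: revealed 1 new [(1,5)] -> total=8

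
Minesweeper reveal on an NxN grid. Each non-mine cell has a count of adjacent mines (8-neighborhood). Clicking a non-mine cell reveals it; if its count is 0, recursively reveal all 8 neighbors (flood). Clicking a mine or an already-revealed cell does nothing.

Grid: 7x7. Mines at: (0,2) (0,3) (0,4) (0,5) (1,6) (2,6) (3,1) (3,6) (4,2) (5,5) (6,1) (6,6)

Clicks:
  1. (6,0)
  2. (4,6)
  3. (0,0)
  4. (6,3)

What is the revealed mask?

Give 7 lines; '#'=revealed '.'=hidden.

Answer: ##.....
##.....
##.....
.......
......#
..###..
#.###..

Derivation:
Click 1 (6,0) count=1: revealed 1 new [(6,0)] -> total=1
Click 2 (4,6) count=2: revealed 1 new [(4,6)] -> total=2
Click 3 (0,0) count=0: revealed 6 new [(0,0) (0,1) (1,0) (1,1) (2,0) (2,1)] -> total=8
Click 4 (6,3) count=0: revealed 6 new [(5,2) (5,3) (5,4) (6,2) (6,3) (6,4)] -> total=14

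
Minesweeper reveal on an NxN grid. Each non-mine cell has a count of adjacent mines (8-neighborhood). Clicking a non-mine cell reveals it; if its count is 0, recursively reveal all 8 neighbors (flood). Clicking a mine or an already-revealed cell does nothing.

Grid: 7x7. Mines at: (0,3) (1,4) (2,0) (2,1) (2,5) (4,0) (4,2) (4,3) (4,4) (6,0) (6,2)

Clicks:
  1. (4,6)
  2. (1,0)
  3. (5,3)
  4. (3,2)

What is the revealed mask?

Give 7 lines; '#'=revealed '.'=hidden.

Click 1 (4,6) count=0: revealed 12 new [(3,5) (3,6) (4,5) (4,6) (5,3) (5,4) (5,5) (5,6) (6,3) (6,4) (6,5) (6,6)] -> total=12
Click 2 (1,0) count=2: revealed 1 new [(1,0)] -> total=13
Click 3 (5,3) count=4: revealed 0 new [(none)] -> total=13
Click 4 (3,2) count=3: revealed 1 new [(3,2)] -> total=14

Answer: .......
#......
.......
..#..##
.....##
...####
...####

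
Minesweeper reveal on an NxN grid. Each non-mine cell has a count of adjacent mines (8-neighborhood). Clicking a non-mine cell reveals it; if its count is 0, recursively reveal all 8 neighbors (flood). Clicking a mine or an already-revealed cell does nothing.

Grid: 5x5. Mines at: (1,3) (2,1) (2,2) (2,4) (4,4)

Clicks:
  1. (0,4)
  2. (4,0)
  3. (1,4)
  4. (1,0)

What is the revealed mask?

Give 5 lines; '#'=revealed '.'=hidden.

Answer: ....#
#...#
.....
####.
####.

Derivation:
Click 1 (0,4) count=1: revealed 1 new [(0,4)] -> total=1
Click 2 (4,0) count=0: revealed 8 new [(3,0) (3,1) (3,2) (3,3) (4,0) (4,1) (4,2) (4,3)] -> total=9
Click 3 (1,4) count=2: revealed 1 new [(1,4)] -> total=10
Click 4 (1,0) count=1: revealed 1 new [(1,0)] -> total=11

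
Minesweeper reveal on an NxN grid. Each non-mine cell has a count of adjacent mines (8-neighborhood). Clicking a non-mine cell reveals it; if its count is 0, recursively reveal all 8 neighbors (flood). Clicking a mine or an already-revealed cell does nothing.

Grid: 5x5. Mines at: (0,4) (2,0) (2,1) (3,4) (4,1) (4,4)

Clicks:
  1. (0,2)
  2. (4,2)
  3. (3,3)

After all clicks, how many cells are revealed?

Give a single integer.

Answer: 10

Derivation:
Click 1 (0,2) count=0: revealed 8 new [(0,0) (0,1) (0,2) (0,3) (1,0) (1,1) (1,2) (1,3)] -> total=8
Click 2 (4,2) count=1: revealed 1 new [(4,2)] -> total=9
Click 3 (3,3) count=2: revealed 1 new [(3,3)] -> total=10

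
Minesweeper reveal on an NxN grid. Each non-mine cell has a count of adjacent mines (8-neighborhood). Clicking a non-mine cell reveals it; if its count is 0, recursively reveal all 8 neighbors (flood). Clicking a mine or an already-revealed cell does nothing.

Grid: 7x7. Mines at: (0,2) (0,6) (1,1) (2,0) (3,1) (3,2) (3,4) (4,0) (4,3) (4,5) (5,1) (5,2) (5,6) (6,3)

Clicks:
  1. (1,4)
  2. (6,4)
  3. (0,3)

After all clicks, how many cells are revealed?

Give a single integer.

Answer: 10

Derivation:
Click 1 (1,4) count=0: revealed 9 new [(0,3) (0,4) (0,5) (1,3) (1,4) (1,5) (2,3) (2,4) (2,5)] -> total=9
Click 2 (6,4) count=1: revealed 1 new [(6,4)] -> total=10
Click 3 (0,3) count=1: revealed 0 new [(none)] -> total=10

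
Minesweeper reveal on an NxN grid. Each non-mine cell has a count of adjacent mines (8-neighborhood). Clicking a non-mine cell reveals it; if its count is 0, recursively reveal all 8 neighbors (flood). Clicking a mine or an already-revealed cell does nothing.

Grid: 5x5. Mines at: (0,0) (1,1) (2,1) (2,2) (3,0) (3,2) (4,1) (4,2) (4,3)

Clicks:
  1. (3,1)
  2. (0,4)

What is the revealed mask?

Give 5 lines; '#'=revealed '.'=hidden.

Answer: ..###
..###
...##
.#.##
.....

Derivation:
Click 1 (3,1) count=6: revealed 1 new [(3,1)] -> total=1
Click 2 (0,4) count=0: revealed 10 new [(0,2) (0,3) (0,4) (1,2) (1,3) (1,4) (2,3) (2,4) (3,3) (3,4)] -> total=11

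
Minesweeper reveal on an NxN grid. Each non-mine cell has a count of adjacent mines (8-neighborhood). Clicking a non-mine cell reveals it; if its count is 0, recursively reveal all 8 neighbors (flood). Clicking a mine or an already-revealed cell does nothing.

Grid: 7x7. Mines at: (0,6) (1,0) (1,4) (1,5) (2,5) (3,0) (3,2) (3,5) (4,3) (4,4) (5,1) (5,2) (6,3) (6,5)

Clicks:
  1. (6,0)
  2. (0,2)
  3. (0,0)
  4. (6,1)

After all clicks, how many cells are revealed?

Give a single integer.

Answer: 12

Derivation:
Click 1 (6,0) count=1: revealed 1 new [(6,0)] -> total=1
Click 2 (0,2) count=0: revealed 9 new [(0,1) (0,2) (0,3) (1,1) (1,2) (1,3) (2,1) (2,2) (2,3)] -> total=10
Click 3 (0,0) count=1: revealed 1 new [(0,0)] -> total=11
Click 4 (6,1) count=2: revealed 1 new [(6,1)] -> total=12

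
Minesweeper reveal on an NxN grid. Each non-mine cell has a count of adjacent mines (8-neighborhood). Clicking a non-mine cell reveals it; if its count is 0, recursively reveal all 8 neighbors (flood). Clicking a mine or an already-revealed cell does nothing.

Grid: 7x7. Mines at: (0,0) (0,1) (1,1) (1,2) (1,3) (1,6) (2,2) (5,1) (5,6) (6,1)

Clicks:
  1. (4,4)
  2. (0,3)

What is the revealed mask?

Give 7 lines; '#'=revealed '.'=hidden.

Click 1 (4,4) count=0: revealed 22 new [(2,3) (2,4) (2,5) (2,6) (3,2) (3,3) (3,4) (3,5) (3,6) (4,2) (4,3) (4,4) (4,5) (4,6) (5,2) (5,3) (5,4) (5,5) (6,2) (6,3) (6,4) (6,5)] -> total=22
Click 2 (0,3) count=2: revealed 1 new [(0,3)] -> total=23

Answer: ...#...
.......
...####
..#####
..#####
..####.
..####.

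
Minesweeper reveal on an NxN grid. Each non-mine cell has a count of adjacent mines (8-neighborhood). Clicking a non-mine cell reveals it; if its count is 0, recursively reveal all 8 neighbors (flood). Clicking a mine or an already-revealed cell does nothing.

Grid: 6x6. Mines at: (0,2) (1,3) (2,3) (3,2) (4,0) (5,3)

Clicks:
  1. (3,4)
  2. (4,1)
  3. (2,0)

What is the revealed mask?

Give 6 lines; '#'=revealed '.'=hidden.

Answer: ##....
##....
##....
##..#.
.#....
......

Derivation:
Click 1 (3,4) count=1: revealed 1 new [(3,4)] -> total=1
Click 2 (4,1) count=2: revealed 1 new [(4,1)] -> total=2
Click 3 (2,0) count=0: revealed 8 new [(0,0) (0,1) (1,0) (1,1) (2,0) (2,1) (3,0) (3,1)] -> total=10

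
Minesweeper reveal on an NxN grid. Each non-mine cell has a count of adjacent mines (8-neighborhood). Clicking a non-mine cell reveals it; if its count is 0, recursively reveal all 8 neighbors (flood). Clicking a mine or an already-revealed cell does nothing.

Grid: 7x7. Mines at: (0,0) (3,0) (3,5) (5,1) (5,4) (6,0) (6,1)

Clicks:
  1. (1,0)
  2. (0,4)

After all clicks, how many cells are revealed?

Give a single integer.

Answer: 27

Derivation:
Click 1 (1,0) count=1: revealed 1 new [(1,0)] -> total=1
Click 2 (0,4) count=0: revealed 26 new [(0,1) (0,2) (0,3) (0,4) (0,5) (0,6) (1,1) (1,2) (1,3) (1,4) (1,5) (1,6) (2,1) (2,2) (2,3) (2,4) (2,5) (2,6) (3,1) (3,2) (3,3) (3,4) (4,1) (4,2) (4,3) (4,4)] -> total=27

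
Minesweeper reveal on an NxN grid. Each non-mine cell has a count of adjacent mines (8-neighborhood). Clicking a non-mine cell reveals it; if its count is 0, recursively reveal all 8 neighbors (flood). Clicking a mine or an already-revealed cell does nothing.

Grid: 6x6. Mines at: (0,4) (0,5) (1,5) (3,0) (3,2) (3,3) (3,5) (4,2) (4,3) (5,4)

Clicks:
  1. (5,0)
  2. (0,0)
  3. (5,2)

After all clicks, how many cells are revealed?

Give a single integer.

Answer: 17

Derivation:
Click 1 (5,0) count=0: revealed 4 new [(4,0) (4,1) (5,0) (5,1)] -> total=4
Click 2 (0,0) count=0: revealed 12 new [(0,0) (0,1) (0,2) (0,3) (1,0) (1,1) (1,2) (1,3) (2,0) (2,1) (2,2) (2,3)] -> total=16
Click 3 (5,2) count=2: revealed 1 new [(5,2)] -> total=17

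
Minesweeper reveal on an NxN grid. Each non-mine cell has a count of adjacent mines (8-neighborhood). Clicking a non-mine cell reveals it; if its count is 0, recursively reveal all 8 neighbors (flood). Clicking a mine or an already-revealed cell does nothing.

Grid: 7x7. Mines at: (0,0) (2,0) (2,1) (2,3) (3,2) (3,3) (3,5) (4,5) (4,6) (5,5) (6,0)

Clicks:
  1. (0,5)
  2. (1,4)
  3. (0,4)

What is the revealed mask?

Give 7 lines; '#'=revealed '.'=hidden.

Click 1 (0,5) count=0: revealed 15 new [(0,1) (0,2) (0,3) (0,4) (0,5) (0,6) (1,1) (1,2) (1,3) (1,4) (1,5) (1,6) (2,4) (2,5) (2,6)] -> total=15
Click 2 (1,4) count=1: revealed 0 new [(none)] -> total=15
Click 3 (0,4) count=0: revealed 0 new [(none)] -> total=15

Answer: .######
.######
....###
.......
.......
.......
.......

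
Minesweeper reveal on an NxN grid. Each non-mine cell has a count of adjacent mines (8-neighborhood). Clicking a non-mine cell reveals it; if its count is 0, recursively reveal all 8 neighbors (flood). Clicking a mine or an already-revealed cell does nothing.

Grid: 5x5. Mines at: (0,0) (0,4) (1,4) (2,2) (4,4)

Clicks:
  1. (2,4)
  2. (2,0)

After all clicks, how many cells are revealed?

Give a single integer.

Click 1 (2,4) count=1: revealed 1 new [(2,4)] -> total=1
Click 2 (2,0) count=0: revealed 12 new [(1,0) (1,1) (2,0) (2,1) (3,0) (3,1) (3,2) (3,3) (4,0) (4,1) (4,2) (4,3)] -> total=13

Answer: 13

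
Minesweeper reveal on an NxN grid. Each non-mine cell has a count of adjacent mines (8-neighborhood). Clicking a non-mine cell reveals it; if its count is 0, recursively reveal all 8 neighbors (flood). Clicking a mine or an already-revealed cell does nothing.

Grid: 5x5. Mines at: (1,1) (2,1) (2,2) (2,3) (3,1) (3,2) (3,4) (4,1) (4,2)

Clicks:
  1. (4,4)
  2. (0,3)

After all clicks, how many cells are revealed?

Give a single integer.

Answer: 7

Derivation:
Click 1 (4,4) count=1: revealed 1 new [(4,4)] -> total=1
Click 2 (0,3) count=0: revealed 6 new [(0,2) (0,3) (0,4) (1,2) (1,3) (1,4)] -> total=7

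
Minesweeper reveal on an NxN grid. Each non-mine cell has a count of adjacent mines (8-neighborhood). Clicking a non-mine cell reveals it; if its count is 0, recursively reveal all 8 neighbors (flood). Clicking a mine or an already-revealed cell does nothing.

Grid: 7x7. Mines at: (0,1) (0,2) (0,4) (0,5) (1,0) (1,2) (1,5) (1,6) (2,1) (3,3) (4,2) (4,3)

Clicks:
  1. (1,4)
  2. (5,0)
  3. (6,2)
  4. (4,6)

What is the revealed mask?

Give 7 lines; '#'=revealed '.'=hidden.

Click 1 (1,4) count=3: revealed 1 new [(1,4)] -> total=1
Click 2 (5,0) count=0: revealed 27 new [(2,4) (2,5) (2,6) (3,0) (3,1) (3,4) (3,5) (3,6) (4,0) (4,1) (4,4) (4,5) (4,6) (5,0) (5,1) (5,2) (5,3) (5,4) (5,5) (5,6) (6,0) (6,1) (6,2) (6,3) (6,4) (6,5) (6,6)] -> total=28
Click 3 (6,2) count=0: revealed 0 new [(none)] -> total=28
Click 4 (4,6) count=0: revealed 0 new [(none)] -> total=28

Answer: .......
....#..
....###
##..###
##..###
#######
#######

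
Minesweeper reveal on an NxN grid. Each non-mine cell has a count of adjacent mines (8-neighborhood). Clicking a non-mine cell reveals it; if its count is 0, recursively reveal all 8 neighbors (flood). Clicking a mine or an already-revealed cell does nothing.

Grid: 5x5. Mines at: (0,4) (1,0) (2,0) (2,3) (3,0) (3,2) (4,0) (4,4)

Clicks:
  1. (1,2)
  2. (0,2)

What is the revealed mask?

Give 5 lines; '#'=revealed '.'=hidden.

Answer: .###.
.###.
.....
.....
.....

Derivation:
Click 1 (1,2) count=1: revealed 1 new [(1,2)] -> total=1
Click 2 (0,2) count=0: revealed 5 new [(0,1) (0,2) (0,3) (1,1) (1,3)] -> total=6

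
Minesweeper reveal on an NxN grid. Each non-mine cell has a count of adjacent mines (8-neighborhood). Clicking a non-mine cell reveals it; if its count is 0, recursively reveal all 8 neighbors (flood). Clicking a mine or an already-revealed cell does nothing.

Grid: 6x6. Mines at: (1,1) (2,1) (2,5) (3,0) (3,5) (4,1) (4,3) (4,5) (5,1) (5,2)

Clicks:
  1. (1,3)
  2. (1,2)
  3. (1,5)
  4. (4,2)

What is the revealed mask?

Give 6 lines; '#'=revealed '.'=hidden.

Click 1 (1,3) count=0: revealed 14 new [(0,2) (0,3) (0,4) (0,5) (1,2) (1,3) (1,4) (1,5) (2,2) (2,3) (2,4) (3,2) (3,3) (3,4)] -> total=14
Click 2 (1,2) count=2: revealed 0 new [(none)] -> total=14
Click 3 (1,5) count=1: revealed 0 new [(none)] -> total=14
Click 4 (4,2) count=4: revealed 1 new [(4,2)] -> total=15

Answer: ..####
..####
..###.
..###.
..#...
......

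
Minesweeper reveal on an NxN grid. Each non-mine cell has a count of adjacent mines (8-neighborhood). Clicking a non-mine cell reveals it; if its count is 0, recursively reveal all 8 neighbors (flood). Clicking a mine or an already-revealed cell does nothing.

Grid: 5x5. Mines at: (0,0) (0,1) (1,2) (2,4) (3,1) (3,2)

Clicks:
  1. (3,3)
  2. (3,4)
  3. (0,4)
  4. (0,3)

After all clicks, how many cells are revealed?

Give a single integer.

Click 1 (3,3) count=2: revealed 1 new [(3,3)] -> total=1
Click 2 (3,4) count=1: revealed 1 new [(3,4)] -> total=2
Click 3 (0,4) count=0: revealed 4 new [(0,3) (0,4) (1,3) (1,4)] -> total=6
Click 4 (0,3) count=1: revealed 0 new [(none)] -> total=6

Answer: 6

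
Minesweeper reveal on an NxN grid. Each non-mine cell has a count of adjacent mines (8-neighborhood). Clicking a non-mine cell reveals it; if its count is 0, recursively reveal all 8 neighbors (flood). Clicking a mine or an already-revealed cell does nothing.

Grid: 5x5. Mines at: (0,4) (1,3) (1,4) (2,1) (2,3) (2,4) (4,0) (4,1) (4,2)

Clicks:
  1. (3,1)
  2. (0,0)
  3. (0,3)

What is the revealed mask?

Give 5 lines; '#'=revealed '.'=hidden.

Answer: ####.
###..
.....
.#...
.....

Derivation:
Click 1 (3,1) count=4: revealed 1 new [(3,1)] -> total=1
Click 2 (0,0) count=0: revealed 6 new [(0,0) (0,1) (0,2) (1,0) (1,1) (1,2)] -> total=7
Click 3 (0,3) count=3: revealed 1 new [(0,3)] -> total=8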